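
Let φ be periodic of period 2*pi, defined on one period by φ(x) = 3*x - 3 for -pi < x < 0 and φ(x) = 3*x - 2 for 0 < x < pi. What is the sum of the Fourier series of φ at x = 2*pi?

-5/2

x = 2*pi differs from x = 0 by 1 full period(s), and the series is 2*pi-periodic.
At x = 0 the one-sided limits are φ(0^-) = -3 and φ(0^+) = -2.
By Dirichlet's theorem the series converges to their average, [(-3) + (-2)]/2 = -5/2.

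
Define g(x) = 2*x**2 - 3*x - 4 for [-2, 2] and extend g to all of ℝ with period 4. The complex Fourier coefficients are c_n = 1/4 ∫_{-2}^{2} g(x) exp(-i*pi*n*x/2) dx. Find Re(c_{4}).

Since g is real-valued, Re(c_{4}) = 1/4 ∫_{-2}^{2} g(x) cos(2*pi*x) dx = a_{4}/2.
Integrating by parts twice (tabular method), an antiderivative of (2*x**2 - 3*x - 4) cos(2*pi*x) is x**2*sin(2*pi*x)/pi - 3*x*sin(2*pi*x)/(2*pi) + x*cos(2*pi*x)/pi**2 - 2*sin(2*pi*x)/pi - sin(2*pi*x)/(2*pi**3) - 3*cos(2*pi*x)/(4*pi**2); evaluating from -2 to 2: ∫_{-2}^{2} (2*x**2 - 3*x - 4) cos(2*pi*x) dx = (5/(4*pi**2)) - (-11/(4*pi**2)) = 4/pi**2.
Hence Re(c_{4}) = (1/4)·(4/pi**2) = pi**(-2).

pi**(-2)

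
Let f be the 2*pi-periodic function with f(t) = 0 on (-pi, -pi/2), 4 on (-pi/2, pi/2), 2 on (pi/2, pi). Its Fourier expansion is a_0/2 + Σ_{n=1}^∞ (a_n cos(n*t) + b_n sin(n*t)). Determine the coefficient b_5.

b_5 = 1/pi ∫_{-pi}^{pi} f(t) sin(5*t) dt.
Split the integral at the breakpoints.
∫_{-pi}^{-pi/2} (0) sin(5*t) dt = 0.
Directly, an antiderivative of (4) sin(5*t) is -4*cos(5*t)/5; evaluating from -pi/2 to pi/2: ∫_{-pi/2}^{pi/2} (4) sin(5*t) dt = (0) - (0) = 0.
Directly, an antiderivative of (2) sin(5*t) is -2*cos(5*t)/5; evaluating from pi/2 to pi: ∫_{pi/2}^{pi} (2) sin(5*t) dt = (2/5) - (0) = 2/5.
Summing the pieces and multiplying by (1/pi) gives b_5 = 2/(5*pi).

2/(5*pi)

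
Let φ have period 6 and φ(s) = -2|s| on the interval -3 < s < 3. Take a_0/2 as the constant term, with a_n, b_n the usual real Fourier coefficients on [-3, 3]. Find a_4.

0

a_4 = 1/3 ∫_{-3}^{3} φ(s) cos(4*pi*s/3) ds.
φ is even and cos(4*pi*s/3) is even, so the integrand is even and a_4 = 2/3 ∫_0^{3} φ(s) cos(4*pi*s/3) ds.
Integrating by parts (boundary term plus one more integral), an antiderivative of (-2*s) cos(4*pi*s/3) is -3*s*sin(4*pi*s/3)/(2*pi) - 9*cos(4*pi*s/3)/(8*pi**2); evaluating from 0 to 3: ∫_{0}^{3} (-2*s) cos(4*pi*s/3) ds = (-9/(8*pi**2)) - (-9/(8*pi**2)) = 0.
Hence a_4 = (2/3)·(0) = 0.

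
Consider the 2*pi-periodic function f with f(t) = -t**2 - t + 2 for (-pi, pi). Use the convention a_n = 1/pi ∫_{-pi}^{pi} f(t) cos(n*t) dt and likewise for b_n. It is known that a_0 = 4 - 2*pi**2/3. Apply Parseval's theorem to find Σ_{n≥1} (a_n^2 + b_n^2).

2*pi**2*(15 + 4*pi**2)/45

Parseval: a_0^2/2 + Σ_{n≥1} (a_n^2+b_n^2) = 1/pi ∫_{-pi}^{pi} f(t)^2 dt = -2*pi**2 + 8 + 2*pi**4/5.
Subtract a_0^2/2 = 2*(6 - pi**2)**2/9: Σ (a_n^2+b_n^2) = 2*pi**2*(15 + 4*pi**2)/45.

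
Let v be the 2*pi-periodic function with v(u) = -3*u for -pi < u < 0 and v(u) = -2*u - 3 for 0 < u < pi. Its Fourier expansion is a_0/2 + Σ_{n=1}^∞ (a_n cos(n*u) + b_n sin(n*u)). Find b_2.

b_2 = 1/pi ∫_{-pi}^{pi} v(u) sin(2*u) du.
Split the integral at the breakpoints.
Integrating by parts (boundary term plus one more integral), an antiderivative of (-3*u) sin(2*u) is 3*u*cos(2*u)/2 - 3*sin(2*u)/4; evaluating from -pi to 0: ∫_{-pi}^{0} (-3*u) sin(2*u) du = (0) - (-3*pi/2) = 3*pi/2.
Integrating by parts (boundary term plus one more integral), an antiderivative of (-2*u - 3) sin(2*u) is u*cos(2*u) - sin(2*u)/2 + 3*cos(2*u)/2; evaluating from 0 to pi: ∫_{0}^{pi} (-2*u - 3) sin(2*u) du = (3/2 + pi) - (3/2) = pi.
Summing the pieces and multiplying by (1/pi) gives b_2 = 5/2.

5/2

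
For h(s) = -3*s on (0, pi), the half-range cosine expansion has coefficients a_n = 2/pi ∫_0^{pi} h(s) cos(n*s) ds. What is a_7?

12/(49*pi)

a_7 = 2/pi ∫_0^{pi} (-3*s) cos(7*s) ds.
Integrating by parts (boundary term plus one more integral), an antiderivative of (-3*s) cos(7*s) is -3*s*sin(7*s)/7 - 3*cos(7*s)/49; evaluating from 0 to pi: ∫_{0}^{pi} (-3*s) cos(7*s) ds = (3/49) - (-3/49) = 6/49.
Hence a_7 = (2/pi)·(6/49) = 12/(49*pi).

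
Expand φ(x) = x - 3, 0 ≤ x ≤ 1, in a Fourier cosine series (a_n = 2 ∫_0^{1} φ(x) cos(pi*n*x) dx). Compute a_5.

a_5 = 2 ∫_0^{1} (x - 3) cos(5*pi*x) dx.
Integrating by parts (boundary term plus one more integral), an antiderivative of (x - 3) cos(5*pi*x) is x*sin(5*pi*x)/(5*pi) - 3*sin(5*pi*x)/(5*pi) + cos(5*pi*x)/(25*pi**2); evaluating from 0 to 1: ∫_{0}^{1} (x - 3) cos(5*pi*x) dx = (-1/(25*pi**2)) - (1/(25*pi**2)) = -2/(25*pi**2).
Hence a_5 = 2·(-2/(25*pi**2)) = -4/(25*pi**2).

-4/(25*pi**2)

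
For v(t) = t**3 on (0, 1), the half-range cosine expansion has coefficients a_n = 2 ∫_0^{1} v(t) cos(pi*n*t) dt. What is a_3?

2*(4 - 9*pi**2)/(27*pi**4)

a_3 = 2 ∫_0^{1} (t**3) cos(3*pi*t) dt.
Integrating by parts three times (tabular method), an antiderivative of (t**3) cos(3*pi*t) is t**3*sin(3*pi*t)/(3*pi) + t**2*cos(3*pi*t)/(3*pi**2) - 2*t*sin(3*pi*t)/(9*pi**3) - 2*cos(3*pi*t)/(27*pi**4); evaluating from 0 to 1: ∫_{0}^{1} (t**3) cos(3*pi*t) dt = ((2 - 9*pi**2)/(27*pi**4)) - (-2/(27*pi**4)) = (4 - 9*pi**2)/(27*pi**4).
Hence a_3 = 2·((4 - 9*pi**2)/(27*pi**4)) = 2*(4 - 9*pi**2)/(27*pi**4).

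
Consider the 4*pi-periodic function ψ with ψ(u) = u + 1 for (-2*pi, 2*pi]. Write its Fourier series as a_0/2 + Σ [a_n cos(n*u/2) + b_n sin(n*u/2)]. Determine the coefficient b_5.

b_5 = (1/(2*pi)) ∫_{-2*pi}^{2*pi} ψ(u) sin(5*u/2) du.
Integrating by parts (boundary term plus one more integral), an antiderivative of (u + 1) sin(5*u/2) is -2*u*cos(5*u/2)/5 + 4*sin(5*u/2)/25 - 2*cos(5*u/2)/5; evaluating from -2*pi to 2*pi: ∫_{-2*pi}^{2*pi} (u + 1) sin(5*u/2) du = (2/5 + 4*pi/5) - (2/5 - 4*pi/5) = 8*pi/5.
Hence b_5 = (1/(2*pi))·(8*pi/5) = 4/5.

4/5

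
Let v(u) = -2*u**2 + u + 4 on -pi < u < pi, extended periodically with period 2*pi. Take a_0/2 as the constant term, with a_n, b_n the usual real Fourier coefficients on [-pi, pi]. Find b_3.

b_3 = 1/pi ∫_{-pi}^{pi} v(u) sin(3*u) du.
Integrating by parts twice (tabular method), an antiderivative of (-2*u**2 + u + 4) sin(3*u) is 2*u**2*cos(3*u)/3 - 4*u*sin(3*u)/9 - u*cos(3*u)/3 + sin(3*u)/9 - 40*cos(3*u)/27; evaluating from -pi to pi: ∫_{-pi}^{pi} (-2*u**2 + u + 4) sin(3*u) du = (-2*pi**2/3 + pi/3 + 40/27) - (-2*pi**2/3 - pi/3 + 40/27) = 2*pi/3.
Hence b_3 = (1/pi)·(2*pi/3) = 2/3.

2/3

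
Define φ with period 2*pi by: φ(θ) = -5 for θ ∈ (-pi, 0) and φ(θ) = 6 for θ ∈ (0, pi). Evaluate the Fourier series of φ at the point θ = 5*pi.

1/2

θ = 5*pi differs from θ = pi by 2 full period(s), and the series is 2*pi-periodic.
At θ = pi the one-sided limits are φ(pi^-) = 6 and φ(pi^+) = -5.
By Dirichlet's theorem the series converges to their average, [(6) + (-5)]/2 = 1/2.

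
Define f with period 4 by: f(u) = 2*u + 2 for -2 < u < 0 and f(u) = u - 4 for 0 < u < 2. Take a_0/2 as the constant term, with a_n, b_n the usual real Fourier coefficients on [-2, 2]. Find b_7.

-6/(7*pi)

b_7 = 1/2 ∫_{-2}^{2} f(u) sin(7*pi*u/2) du.
Split the integral at the breakpoints.
Integrating by parts (boundary term plus one more integral), an antiderivative of (2*u + 2) sin(7*pi*u/2) is -4*u*cos(7*pi*u/2)/(7*pi) + 8*sin(7*pi*u/2)/(49*pi**2) - 4*cos(7*pi*u/2)/(7*pi); evaluating from -2 to 0: ∫_{-2}^{0} (2*u + 2) sin(7*pi*u/2) du = (-4/(7*pi)) - (-4/(7*pi)) = 0.
Integrating by parts (boundary term plus one more integral), an antiderivative of (u - 4) sin(7*pi*u/2) is -2*u*cos(7*pi*u/2)/(7*pi) + 4*sin(7*pi*u/2)/(49*pi**2) + 8*cos(7*pi*u/2)/(7*pi); evaluating from 0 to 2: ∫_{0}^{2} (u - 4) sin(7*pi*u/2) du = (-4/(7*pi)) - (8/(7*pi)) = -12/(7*pi).
Summing the pieces and multiplying by (1/2) gives b_7 = -6/(7*pi).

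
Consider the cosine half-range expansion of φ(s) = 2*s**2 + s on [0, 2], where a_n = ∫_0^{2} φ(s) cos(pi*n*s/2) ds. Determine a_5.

-8/(5*pi**2)

a_5 = ∫_0^{2} (2*s**2 + s) cos(5*pi*s/2) ds.
Integrating by parts twice (tabular method), an antiderivative of (2*s**2 + s) cos(5*pi*s/2) is 4*s**2*sin(5*pi*s/2)/(5*pi) + 2*s*sin(5*pi*s/2)/(5*pi) + 16*s*cos(5*pi*s/2)/(25*pi**2) - 32*sin(5*pi*s/2)/(125*pi**3) + 4*cos(5*pi*s/2)/(25*pi**2); evaluating from 0 to 2: ∫_{0}^{2} (2*s**2 + s) cos(5*pi*s/2) ds = (-36/(25*pi**2)) - (4/(25*pi**2)) = -8/(5*pi**2).
Hence a_5 = -8/(5*pi**2).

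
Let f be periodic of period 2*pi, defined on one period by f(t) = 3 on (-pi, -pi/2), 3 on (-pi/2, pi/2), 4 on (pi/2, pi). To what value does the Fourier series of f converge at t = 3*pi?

7/2

t = 3*pi differs from t = -pi by 2 full period(s), and the series is 2*pi-periodic.
At t = -pi the one-sided limits are f(-pi^-) = 4 and f(-pi^+) = 3.
By Dirichlet's theorem the series converges to their average, [(4) + (3)]/2 = 7/2.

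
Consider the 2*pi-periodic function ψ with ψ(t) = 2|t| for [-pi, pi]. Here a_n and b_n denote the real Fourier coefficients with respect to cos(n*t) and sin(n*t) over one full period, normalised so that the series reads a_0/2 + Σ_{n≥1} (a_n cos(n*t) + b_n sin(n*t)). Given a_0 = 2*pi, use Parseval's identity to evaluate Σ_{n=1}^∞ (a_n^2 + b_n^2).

Parseval: a_0^2/2 + Σ_{n≥1} (a_n^2+b_n^2) = 1/pi ∫_{-pi}^{pi} ψ(t)^2 dt = 8*pi**2/3.
Subtract a_0^2/2 = 2*pi**2: Σ (a_n^2+b_n^2) = 2*pi**2/3.

2*pi**2/3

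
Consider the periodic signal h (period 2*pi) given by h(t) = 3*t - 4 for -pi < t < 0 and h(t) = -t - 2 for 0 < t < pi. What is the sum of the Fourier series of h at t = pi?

-2*pi - 3

At t = pi the one-sided limits are h(pi^-) = -pi - 2 and h(pi^+) = -3*pi - 4.
By Dirichlet's theorem the series converges to their average, [(-pi - 2) + (-3*pi - 4)]/2 = -2*pi - 3.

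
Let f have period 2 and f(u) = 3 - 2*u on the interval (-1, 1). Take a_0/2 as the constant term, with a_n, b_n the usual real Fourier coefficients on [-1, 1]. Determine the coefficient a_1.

0

a_1 = ∫_{-1}^{1} f(u) cos(pi*u) du.
Integrating by parts (boundary term plus one more integral), an antiderivative of (3 - 2*u) cos(pi*u) is -2*u*sin(pi*u)/pi + 3*sin(pi*u)/pi - 2*cos(pi*u)/pi**2; evaluating from -1 to 1: ∫_{-1}^{1} (3 - 2*u) cos(pi*u) du = (2/pi**2) - (2/pi**2) = 0.
Hence a_1 = 0.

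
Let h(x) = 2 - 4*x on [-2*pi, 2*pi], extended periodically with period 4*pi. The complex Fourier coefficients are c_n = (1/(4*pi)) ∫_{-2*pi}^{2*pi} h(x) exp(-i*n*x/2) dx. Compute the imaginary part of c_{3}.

Since h is real-valued, Im(c_{3}) = -(1/(4*pi)) ∫_{-2*pi}^{2*pi} h(x) sin(3*x/2) dx = -b_{3}/2.
Integrating by parts (boundary term plus one more integral), an antiderivative of (2 - 4*x) sin(3*x/2) is 8*x*cos(3*x/2)/3 - 16*sin(3*x/2)/9 - 4*cos(3*x/2)/3; evaluating from -2*pi to 2*pi: ∫_{-2*pi}^{2*pi} (2 - 4*x) sin(3*x/2) dx = (4/3 - 16*pi/3) - (4/3 + 16*pi/3) = -32*pi/3.
Hence Im(c_{3}) = (-1/(4*pi))·(-32*pi/3) = 8/3.

8/3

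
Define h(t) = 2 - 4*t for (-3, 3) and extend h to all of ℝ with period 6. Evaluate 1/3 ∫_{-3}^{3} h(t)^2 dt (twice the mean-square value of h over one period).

1/3 ∫_{-3}^{3} h(t)^2 dt = 1/3 · (312) = 104.

104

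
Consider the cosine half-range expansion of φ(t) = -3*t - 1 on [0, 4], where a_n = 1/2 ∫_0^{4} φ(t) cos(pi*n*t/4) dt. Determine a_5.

a_5 = 1/2 ∫_0^{4} (-3*t - 1) cos(5*pi*t/4) dt.
Integrating by parts (boundary term plus one more integral), an antiderivative of (-3*t - 1) cos(5*pi*t/4) is -12*t*sin(5*pi*t/4)/(5*pi) - 4*sin(5*pi*t/4)/(5*pi) - 48*cos(5*pi*t/4)/(25*pi**2); evaluating from 0 to 4: ∫_{0}^{4} (-3*t - 1) cos(5*pi*t/4) dt = (48/(25*pi**2)) - (-48/(25*pi**2)) = 96/(25*pi**2).
Hence a_5 = (1/2)·(96/(25*pi**2)) = 48/(25*pi**2).

48/(25*pi**2)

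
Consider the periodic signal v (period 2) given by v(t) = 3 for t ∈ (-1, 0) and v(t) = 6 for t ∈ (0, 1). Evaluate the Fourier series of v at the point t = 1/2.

6

v is continuous at t = 1/2 with value 6, so the series converges to 6 there.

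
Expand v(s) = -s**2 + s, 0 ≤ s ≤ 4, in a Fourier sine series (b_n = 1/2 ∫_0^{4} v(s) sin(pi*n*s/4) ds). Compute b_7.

8*(16 - 147*pi**2)/(343*pi**3)

b_7 = 1/2 ∫_0^{4} (-s**2 + s) sin(7*pi*s/4) ds.
Integrating by parts twice (tabular method), an antiderivative of (-s**2 + s) sin(7*pi*s/4) is 4*s**2*cos(7*pi*s/4)/(7*pi) - 32*s*sin(7*pi*s/4)/(49*pi**2) - 4*s*cos(7*pi*s/4)/(7*pi) + 16*sin(7*pi*s/4)/(49*pi**2) - 128*cos(7*pi*s/4)/(343*pi**3); evaluating from 0 to 4: ∫_{0}^{4} (-s**2 + s) sin(7*pi*s/4) ds = (16*(8 - 147*pi**2)/(343*pi**3)) - (-128/(343*pi**3)) = 16*(16 - 147*pi**2)/(343*pi**3).
Hence b_7 = (1/2)·(16*(16 - 147*pi**2)/(343*pi**3)) = 8*(16 - 147*pi**2)/(343*pi**3).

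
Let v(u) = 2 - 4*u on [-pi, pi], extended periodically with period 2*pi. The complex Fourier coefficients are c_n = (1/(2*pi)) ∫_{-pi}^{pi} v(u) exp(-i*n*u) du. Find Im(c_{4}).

Since v is real-valued, Im(c_{4}) = -(1/(2*pi)) ∫_{-pi}^{pi} v(u) sin(4*u) du = -b_{4}/2.
Integrating by parts (boundary term plus one more integral), an antiderivative of (2 - 4*u) sin(4*u) is u*cos(4*u) - sin(4*u)/4 - cos(4*u)/2; evaluating from -pi to pi: ∫_{-pi}^{pi} (2 - 4*u) sin(4*u) du = (-1/2 + pi) - (-pi - 1/2) = 2*pi.
Hence Im(c_{4}) = (-1/(2*pi))·(2*pi) = -1.

-1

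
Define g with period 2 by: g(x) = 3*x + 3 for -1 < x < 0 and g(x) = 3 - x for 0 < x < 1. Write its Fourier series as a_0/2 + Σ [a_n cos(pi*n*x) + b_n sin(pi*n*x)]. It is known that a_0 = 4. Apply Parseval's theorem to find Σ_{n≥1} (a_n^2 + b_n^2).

Parseval: a_0^2/2 + Σ_{n≥1} (a_n^2+b_n^2) = ∫_{-1}^{1} g(x)^2 dx = 28/3.
Subtract a_0^2/2 = 8: Σ (a_n^2+b_n^2) = 4/3.

4/3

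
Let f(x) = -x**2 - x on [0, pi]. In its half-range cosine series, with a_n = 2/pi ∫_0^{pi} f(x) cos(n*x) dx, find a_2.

a_2 = 2/pi ∫_0^{pi} (-x**2 - x) cos(2*x) dx.
Integrating by parts twice (tabular method), an antiderivative of (-x**2 - x) cos(2*x) is -x**2*sin(2*x)/2 - x*sin(2*x)/2 - x*cos(2*x)/2 + sin(2*x)/4 - cos(2*x)/4; evaluating from 0 to pi: ∫_{0}^{pi} (-x**2 - x) cos(2*x) dx = (-pi/2 - 1/4) - (-1/4) = -pi/2.
Hence a_2 = (2/pi)·(-pi/2) = -1.

-1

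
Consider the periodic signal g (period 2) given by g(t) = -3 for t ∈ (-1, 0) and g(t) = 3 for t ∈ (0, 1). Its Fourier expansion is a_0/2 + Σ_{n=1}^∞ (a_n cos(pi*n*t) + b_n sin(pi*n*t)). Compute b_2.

0

b_2 = ∫_{-1}^{1} g(t) sin(2*pi*t) dt.
g is odd and sin(2*pi*t) is odd, so the integrand is even and b_2 = 2 ∫_0^{1} g(t) sin(2*pi*t) dt.
Directly, an antiderivative of (3) sin(2*pi*t) is -3*cos(2*pi*t)/(2*pi); evaluating from 0 to 1: ∫_{0}^{1} (3) sin(2*pi*t) dt = (-3/(2*pi)) - (-3/(2*pi)) = 0.
Hence b_2 = 2·(0) = 0.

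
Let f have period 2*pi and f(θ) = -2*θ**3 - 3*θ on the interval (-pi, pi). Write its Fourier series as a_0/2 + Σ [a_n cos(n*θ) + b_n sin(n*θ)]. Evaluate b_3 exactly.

-4*pi**2/3 - 10/9

b_3 = 1/pi ∫_{-pi}^{pi} f(θ) sin(3*θ) dθ.
f is odd and sin(3*θ) is odd, so the integrand is even and b_3 = 2/pi ∫_0^{pi} f(θ) sin(3*θ) dθ.
Integrating by parts three times (tabular method), an antiderivative of (-2*θ**3 - 3*θ) sin(3*θ) is 2*θ**3*cos(3*θ)/3 - 2*θ**2*sin(3*θ)/3 + 5*θ*cos(3*θ)/9 - 5*sin(3*θ)/27; evaluating from 0 to pi: ∫_{0}^{pi} (-2*θ**3 - 3*θ) sin(3*θ) dθ = (-pi*(5 + 6*pi**2)/9) - (0) = -pi*(5 + 6*pi**2)/9.
Hence b_3 = (2/pi)·(-pi*(5 + 6*pi**2)/9) = -4*pi**2/3 - 10/9.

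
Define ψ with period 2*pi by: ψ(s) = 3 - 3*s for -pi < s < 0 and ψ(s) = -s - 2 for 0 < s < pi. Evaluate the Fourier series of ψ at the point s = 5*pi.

s = 5*pi differs from s = pi by 2 full period(s), and the series is 2*pi-periodic.
At s = pi the one-sided limits are ψ(pi^-) = -pi - 2 and ψ(pi^+) = 3 + 3*pi.
By Dirichlet's theorem the series converges to their average, [(-pi - 2) + (3 + 3*pi)]/2 = 1/2 + pi.

1/2 + pi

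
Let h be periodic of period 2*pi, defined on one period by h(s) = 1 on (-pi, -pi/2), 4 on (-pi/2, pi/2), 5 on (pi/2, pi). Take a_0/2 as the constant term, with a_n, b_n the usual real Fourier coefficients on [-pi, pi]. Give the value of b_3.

4/(3*pi)

b_3 = 1/pi ∫_{-pi}^{pi} h(s) sin(3*s) ds.
Split the integral at the breakpoints.
Directly, an antiderivative of (1) sin(3*s) is -cos(3*s)/3; evaluating from -pi to -pi/2: ∫_{-pi}^{-pi/2} (1) sin(3*s) ds = (0) - (1/3) = -1/3.
Directly, an antiderivative of (4) sin(3*s) is -4*cos(3*s)/3; evaluating from -pi/2 to pi/2: ∫_{-pi/2}^{pi/2} (4) sin(3*s) ds = (0) - (0) = 0.
Directly, an antiderivative of (5) sin(3*s) is -5*cos(3*s)/3; evaluating from pi/2 to pi: ∫_{pi/2}^{pi} (5) sin(3*s) ds = (5/3) - (0) = 5/3.
Summing the pieces and multiplying by (1/pi) gives b_3 = 4/(3*pi).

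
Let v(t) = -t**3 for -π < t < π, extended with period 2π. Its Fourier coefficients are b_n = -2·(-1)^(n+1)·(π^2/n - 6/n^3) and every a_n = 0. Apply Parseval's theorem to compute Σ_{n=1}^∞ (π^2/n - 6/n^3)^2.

Parseval: Σ b_n^2 = (1/π) ∫_{-π}^{π} v(t)^2 dt = 2*pi**6/7.
b_n^2 = 4·(π^2/n - 6/n^3)^2, so the sum equals (2*pi**6/7)/4 = pi**6/14.

pi**6/14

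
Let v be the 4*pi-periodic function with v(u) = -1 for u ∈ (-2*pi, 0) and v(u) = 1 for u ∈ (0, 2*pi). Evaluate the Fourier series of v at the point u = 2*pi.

u = 2*pi differs from u = -2*pi by 1 full period(s), and the series is 4*pi-periodic.
At u = -2*pi the one-sided limits are v(-2*pi^-) = 1 and v(-2*pi^+) = -1.
By Dirichlet's theorem the series converges to their average, [(1) + (-1)]/2 = 0.

0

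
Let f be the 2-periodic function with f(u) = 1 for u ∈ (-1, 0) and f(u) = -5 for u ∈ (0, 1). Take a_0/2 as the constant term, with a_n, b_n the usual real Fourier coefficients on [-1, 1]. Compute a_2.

a_2 = ∫_{-1}^{1} f(u) cos(2*pi*u) du.
Split the integral at the breakpoints.
Directly, an antiderivative of (1) cos(2*pi*u) is sin(2*pi*u)/(2*pi); evaluating from -1 to 0: ∫_{-1}^{0} (1) cos(2*pi*u) du = (0) - (0) = 0.
Directly, an antiderivative of (-5) cos(2*pi*u) is -5*sin(2*pi*u)/(2*pi); evaluating from 0 to 1: ∫_{0}^{1} (-5) cos(2*pi*u) du = (0) - (0) = 0.
Summing the pieces gives a_2 = 0.

0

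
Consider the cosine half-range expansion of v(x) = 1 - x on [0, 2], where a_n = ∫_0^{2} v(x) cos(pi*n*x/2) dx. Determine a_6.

0

a_6 = ∫_0^{2} (1 - x) cos(3*pi*x) dx.
Integrating by parts (boundary term plus one more integral), an antiderivative of (1 - x) cos(3*pi*x) is -x*sin(3*pi*x)/(3*pi) + sin(3*pi*x)/(3*pi) - cos(3*pi*x)/(9*pi**2); evaluating from 0 to 2: ∫_{0}^{2} (1 - x) cos(3*pi*x) dx = (-1/(9*pi**2)) - (-1/(9*pi**2)) = 0.
Hence a_6 = 0.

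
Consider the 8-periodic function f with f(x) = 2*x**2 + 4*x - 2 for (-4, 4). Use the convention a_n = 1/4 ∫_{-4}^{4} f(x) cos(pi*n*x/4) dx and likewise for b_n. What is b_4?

-8/pi

b_4 = 1/4 ∫_{-4}^{4} f(x) sin(pi*x) dx.
Integrating by parts twice (tabular method), an antiderivative of (2*x**2 + 4*x - 2) sin(pi*x) is -2*x**2*cos(pi*x)/pi + 4*x*sin(pi*x)/pi**2 - 4*x*cos(pi*x)/pi + 4*sin(pi*x)/pi**2 + 4*cos(pi*x)/pi**3 + 2*cos(pi*x)/pi; evaluating from -4 to 4: ∫_{-4}^{4} (2*x**2 + 4*x - 2) sin(pi*x) dx = (-46/pi + 4/pi**3) - (-14/pi + 4/pi**3) = -32/pi.
Hence b_4 = (1/4)·(-32/pi) = -8/pi.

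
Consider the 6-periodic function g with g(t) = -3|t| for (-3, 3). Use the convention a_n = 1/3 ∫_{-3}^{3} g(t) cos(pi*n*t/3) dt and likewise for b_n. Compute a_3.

4/pi**2

a_3 = 1/3 ∫_{-3}^{3} g(t) cos(pi*t) dt.
g is even and cos(pi*t) is even, so the integrand is even and a_3 = 2/3 ∫_0^{3} g(t) cos(pi*t) dt.
Integrating by parts (boundary term plus one more integral), an antiderivative of (-3*t) cos(pi*t) is -3*t*sin(pi*t)/pi - 3*cos(pi*t)/pi**2; evaluating from 0 to 3: ∫_{0}^{3} (-3*t) cos(pi*t) dt = (3/pi**2) - (-3/pi**2) = 6/pi**2.
Hence a_3 = (2/3)·(6/pi**2) = 4/pi**2.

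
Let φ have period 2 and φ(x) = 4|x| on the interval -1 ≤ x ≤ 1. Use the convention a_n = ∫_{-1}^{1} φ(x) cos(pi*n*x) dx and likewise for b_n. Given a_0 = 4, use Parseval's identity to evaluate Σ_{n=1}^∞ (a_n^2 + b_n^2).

Parseval: a_0^2/2 + Σ_{n≥1} (a_n^2+b_n^2) = ∫_{-1}^{1} φ(x)^2 dx = 32/3.
Subtract a_0^2/2 = 8: Σ (a_n^2+b_n^2) = 8/3.

8/3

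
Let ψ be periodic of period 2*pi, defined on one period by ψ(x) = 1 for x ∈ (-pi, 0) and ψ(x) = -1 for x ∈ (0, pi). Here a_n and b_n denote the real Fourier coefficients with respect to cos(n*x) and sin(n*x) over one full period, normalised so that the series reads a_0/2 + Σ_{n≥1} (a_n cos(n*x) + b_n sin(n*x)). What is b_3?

b_3 = 1/pi ∫_{-pi}^{pi} ψ(x) sin(3*x) dx.
ψ is odd and sin(3*x) is odd, so the integrand is even and b_3 = 2/pi ∫_0^{pi} ψ(x) sin(3*x) dx.
Directly, an antiderivative of (-1) sin(3*x) is cos(3*x)/3; evaluating from 0 to pi: ∫_{0}^{pi} (-1) sin(3*x) dx = (-1/3) - (1/3) = -2/3.
Hence b_3 = (2/pi)·(-2/3) = -4/(3*pi).

-4/(3*pi)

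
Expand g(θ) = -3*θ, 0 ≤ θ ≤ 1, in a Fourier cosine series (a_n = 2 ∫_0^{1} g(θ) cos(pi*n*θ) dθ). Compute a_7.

a_7 = 2 ∫_0^{1} (-3*θ) cos(7*pi*θ) dθ.
Integrating by parts (boundary term plus one more integral), an antiderivative of (-3*θ) cos(7*pi*θ) is -3*θ*sin(7*pi*θ)/(7*pi) - 3*cos(7*pi*θ)/(49*pi**2); evaluating from 0 to 1: ∫_{0}^{1} (-3*θ) cos(7*pi*θ) dθ = (3/(49*pi**2)) - (-3/(49*pi**2)) = 6/(49*pi**2).
Hence a_7 = 2·(6/(49*pi**2)) = 12/(49*pi**2).

12/(49*pi**2)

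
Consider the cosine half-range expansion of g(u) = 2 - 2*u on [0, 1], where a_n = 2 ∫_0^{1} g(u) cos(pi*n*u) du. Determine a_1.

8/pi**2

a_1 = 2 ∫_0^{1} (2 - 2*u) cos(pi*u) du.
Integrating by parts (boundary term plus one more integral), an antiderivative of (2 - 2*u) cos(pi*u) is -2*u*sin(pi*u)/pi + 2*sin(pi*u)/pi - 2*cos(pi*u)/pi**2; evaluating from 0 to 1: ∫_{0}^{1} (2 - 2*u) cos(pi*u) du = (2/pi**2) - (-2/pi**2) = 4/pi**2.
Hence a_1 = 2·(4/pi**2) = 8/pi**2.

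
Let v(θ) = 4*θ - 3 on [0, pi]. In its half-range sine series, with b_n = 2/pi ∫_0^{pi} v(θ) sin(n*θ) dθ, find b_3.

8/3 - 4/pi

b_3 = 2/pi ∫_0^{pi} (4*θ - 3) sin(3*θ) dθ.
Integrating by parts (boundary term plus one more integral), an antiderivative of (4*θ - 3) sin(3*θ) is -4*θ*cos(3*θ)/3 + 4*sin(3*θ)/9 + cos(3*θ); evaluating from 0 to pi: ∫_{0}^{pi} (4*θ - 3) sin(3*θ) dθ = (-1 + 4*pi/3) - (1) = -2 + 4*pi/3.
Hence b_3 = (2/pi)·(-2 + 4*pi/3) = 8/3 - 4/pi.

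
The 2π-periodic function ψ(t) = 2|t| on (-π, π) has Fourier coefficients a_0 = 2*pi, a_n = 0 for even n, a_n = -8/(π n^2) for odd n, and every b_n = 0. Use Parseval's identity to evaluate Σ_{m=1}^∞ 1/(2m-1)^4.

Parseval: a_0^2/2 + Σ a_n^2 = (1/π) ∫_{-π}^{π} ψ(t)^2 dt = 8*pi**2/3.
Subtract a_0^2/2 = 2*pi**2: Σ a_n^2 = 2*pi**2/3.
Only odd n contribute, with a_n^2 = 64/(π^2 n^4), so Σ_{m≥1} 1/(2m-1)^4 = π^2·(2*pi**2/3)/64 = pi**4/96.

pi**4/96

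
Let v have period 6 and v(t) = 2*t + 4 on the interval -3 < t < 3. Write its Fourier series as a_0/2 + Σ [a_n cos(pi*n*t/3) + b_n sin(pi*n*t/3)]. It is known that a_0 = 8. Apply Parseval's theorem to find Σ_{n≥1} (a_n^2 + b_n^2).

24

Parseval: a_0^2/2 + Σ_{n≥1} (a_n^2+b_n^2) = 1/3 ∫_{-3}^{3} v(t)^2 dt = 56.
Subtract a_0^2/2 = 32: Σ (a_n^2+b_n^2) = 24.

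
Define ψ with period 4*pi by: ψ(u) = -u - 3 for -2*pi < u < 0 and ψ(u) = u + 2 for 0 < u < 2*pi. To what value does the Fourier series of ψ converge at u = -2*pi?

-1/2 + 2*pi

At u = -2*pi the one-sided limits are ψ(-2*pi^-) = 2 + 2*pi and ψ(-2*pi^+) = -3 + 2*pi.
By Dirichlet's theorem the series converges to their average, [(2 + 2*pi) + (-3 + 2*pi)]/2 = -1/2 + 2*pi.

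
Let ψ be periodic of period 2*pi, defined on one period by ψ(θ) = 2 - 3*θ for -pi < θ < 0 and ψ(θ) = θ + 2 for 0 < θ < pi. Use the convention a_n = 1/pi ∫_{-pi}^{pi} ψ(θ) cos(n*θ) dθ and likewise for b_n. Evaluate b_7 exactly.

b_7 = 1/pi ∫_{-pi}^{pi} ψ(θ) sin(7*θ) dθ.
Split the integral at the breakpoints.
Integrating by parts (boundary term plus one more integral), an antiderivative of (2 - 3*θ) sin(7*θ) is 3*θ*cos(7*θ)/7 - 3*sin(7*θ)/49 - 2*cos(7*θ)/7; evaluating from -pi to 0: ∫_{-pi}^{0} (2 - 3*θ) sin(7*θ) dθ = (-2/7) - (2/7 + 3*pi/7) = -3*pi/7 - 4/7.
Integrating by parts (boundary term plus one more integral), an antiderivative of (θ + 2) sin(7*θ) is -θ*cos(7*θ)/7 + sin(7*θ)/49 - 2*cos(7*θ)/7; evaluating from 0 to pi: ∫_{0}^{pi} (θ + 2) sin(7*θ) dθ = (2/7 + pi/7) - (-2/7) = pi/7 + 4/7.
Summing the pieces and multiplying by (1/pi) gives b_7 = -2/7.

-2/7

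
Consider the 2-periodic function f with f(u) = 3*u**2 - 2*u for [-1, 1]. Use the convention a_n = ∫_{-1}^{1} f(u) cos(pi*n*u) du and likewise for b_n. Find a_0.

2

a_0 = ∫_{-1}^{1} f(u) du = 2.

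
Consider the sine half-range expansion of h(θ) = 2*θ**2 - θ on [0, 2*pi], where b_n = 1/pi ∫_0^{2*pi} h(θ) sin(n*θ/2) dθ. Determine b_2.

b_2 = 1/pi ∫_0^{2*pi} (2*θ**2 - θ) sin(θ) dθ.
Integrating by parts twice (tabular method), an antiderivative of (2*θ**2 - θ) sin(θ) is -2*θ**2*cos(θ) + 4*θ*sin(θ) + θ*cos(θ) - sin(θ) + 4*cos(θ); evaluating from 0 to 2*pi: ∫_{0}^{2*pi} (2*θ**2 - θ) sin(θ) dθ = (-8*pi**2 + 4 + 2*pi) - (4) = 2*pi*(1 - 4*pi).
Hence b_2 = (1/pi)·(2*pi*(1 - 4*pi)) = 2 - 8*pi.

2 - 8*pi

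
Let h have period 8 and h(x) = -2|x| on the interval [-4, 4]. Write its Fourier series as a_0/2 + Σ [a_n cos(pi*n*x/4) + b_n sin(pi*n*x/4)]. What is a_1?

32/pi**2

a_1 = 1/4 ∫_{-4}^{4} h(x) cos(pi*x/4) dx.
h is even and cos(pi*x/4) is even, so the integrand is even and a_1 = 1/2 ∫_0^{4} h(x) cos(pi*x/4) dx.
Integrating by parts (boundary term plus one more integral), an antiderivative of (-2*x) cos(pi*x/4) is -8*x*sin(pi*x/4)/pi - 32*cos(pi*x/4)/pi**2; evaluating from 0 to 4: ∫_{0}^{4} (-2*x) cos(pi*x/4) dx = (32/pi**2) - (-32/pi**2) = 64/pi**2.
Hence a_1 = (1/2)·(64/pi**2) = 32/pi**2.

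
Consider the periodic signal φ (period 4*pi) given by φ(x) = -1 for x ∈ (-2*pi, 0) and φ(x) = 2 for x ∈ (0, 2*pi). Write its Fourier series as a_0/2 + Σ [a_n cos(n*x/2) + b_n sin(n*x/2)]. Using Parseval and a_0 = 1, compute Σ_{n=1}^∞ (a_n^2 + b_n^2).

Parseval: a_0^2/2 + Σ_{n≥1} (a_n^2+b_n^2) = (1/(2*pi)) ∫_{-2*pi}^{2*pi} φ(x)^2 dx = 5.
Subtract a_0^2/2 = 1/2: Σ (a_n^2+b_n^2) = 9/2.

9/2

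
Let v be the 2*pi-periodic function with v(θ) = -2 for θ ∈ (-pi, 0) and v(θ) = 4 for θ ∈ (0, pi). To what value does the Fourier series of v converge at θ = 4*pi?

1

θ = 4*pi differs from θ = 0 by 2 full period(s), and the series is 2*pi-periodic.
At θ = 0 the one-sided limits are v(0^-) = -2 and v(0^+) = 4.
By Dirichlet's theorem the series converges to their average, [(-2) + (4)]/2 = 1.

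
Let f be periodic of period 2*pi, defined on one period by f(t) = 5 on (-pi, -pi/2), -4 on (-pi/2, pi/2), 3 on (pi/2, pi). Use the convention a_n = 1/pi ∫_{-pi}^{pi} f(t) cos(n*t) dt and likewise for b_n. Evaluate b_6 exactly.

b_6 = 1/pi ∫_{-pi}^{pi} f(t) sin(6*t) dt.
Split the integral at the breakpoints.
Directly, an antiderivative of (5) sin(6*t) is -5*cos(6*t)/6; evaluating from -pi to -pi/2: ∫_{-pi}^{-pi/2} (5) sin(6*t) dt = (5/6) - (-5/6) = 5/3.
Directly, an antiderivative of (-4) sin(6*t) is 2*cos(6*t)/3; evaluating from -pi/2 to pi/2: ∫_{-pi/2}^{pi/2} (-4) sin(6*t) dt = (-2/3) - (-2/3) = 0.
Directly, an antiderivative of (3) sin(6*t) is -cos(6*t)/2; evaluating from pi/2 to pi: ∫_{pi/2}^{pi} (3) sin(6*t) dt = (-1/2) - (1/2) = -1.
Summing the pieces and multiplying by (1/pi) gives b_6 = 2/(3*pi).

2/(3*pi)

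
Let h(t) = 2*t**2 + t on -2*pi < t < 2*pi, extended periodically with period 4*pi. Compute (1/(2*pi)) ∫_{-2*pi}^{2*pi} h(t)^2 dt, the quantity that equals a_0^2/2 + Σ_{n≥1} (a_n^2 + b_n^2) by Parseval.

(1/(2*pi)) ∫_{-2*pi}^{2*pi} h(t)^2 dt = (1/(2*pi)) · (16*pi**3*(5 + 48*pi**2)/15) = 8*pi**2*(5 + 48*pi**2)/15.

8*pi**2*(5 + 48*pi**2)/15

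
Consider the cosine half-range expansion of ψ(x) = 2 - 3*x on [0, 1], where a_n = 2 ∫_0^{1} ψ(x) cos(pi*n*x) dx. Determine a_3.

4/(3*pi**2)

a_3 = 2 ∫_0^{1} (2 - 3*x) cos(3*pi*x) dx.
Integrating by parts (boundary term plus one more integral), an antiderivative of (2 - 3*x) cos(3*pi*x) is -x*sin(3*pi*x)/pi + 2*sin(3*pi*x)/(3*pi) - cos(3*pi*x)/(3*pi**2); evaluating from 0 to 1: ∫_{0}^{1} (2 - 3*x) cos(3*pi*x) dx = (1/(3*pi**2)) - (-1/(3*pi**2)) = 2/(3*pi**2).
Hence a_3 = 2·(2/(3*pi**2)) = 4/(3*pi**2).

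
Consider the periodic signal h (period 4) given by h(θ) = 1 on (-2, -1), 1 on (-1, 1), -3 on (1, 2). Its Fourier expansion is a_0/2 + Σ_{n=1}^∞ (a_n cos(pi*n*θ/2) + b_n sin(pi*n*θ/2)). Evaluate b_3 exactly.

b_3 = 1/2 ∫_{-2}^{2} h(θ) sin(3*pi*θ/2) dθ.
Split the integral at the breakpoints.
Directly, an antiderivative of (1) sin(3*pi*θ/2) is -2*cos(3*pi*θ/2)/(3*pi); evaluating from -2 to -1: ∫_{-2}^{-1} (1) sin(3*pi*θ/2) dθ = (0) - (2/(3*pi)) = -2/(3*pi).
Directly, an antiderivative of (1) sin(3*pi*θ/2) is -2*cos(3*pi*θ/2)/(3*pi); evaluating from -1 to 1: ∫_{-1}^{1} (1) sin(3*pi*θ/2) dθ = (0) - (0) = 0.
Directly, an antiderivative of (-3) sin(3*pi*θ/2) is 2*cos(3*pi*θ/2)/pi; evaluating from 1 to 2: ∫_{1}^{2} (-3) sin(3*pi*θ/2) dθ = (-2/pi) - (0) = -2/pi.
Summing the pieces and multiplying by (1/2) gives b_3 = -4/(3*pi).

-4/(3*pi)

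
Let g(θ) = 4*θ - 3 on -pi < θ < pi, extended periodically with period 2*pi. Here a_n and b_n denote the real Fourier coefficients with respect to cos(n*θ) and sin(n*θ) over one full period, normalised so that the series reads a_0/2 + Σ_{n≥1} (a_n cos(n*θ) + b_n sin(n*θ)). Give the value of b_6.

b_6 = 1/pi ∫_{-pi}^{pi} g(θ) sin(6*θ) dθ.
Integrating by parts (boundary term plus one more integral), an antiderivative of (4*θ - 3) sin(6*θ) is -2*θ*cos(6*θ)/3 + sin(6*θ)/9 + cos(6*θ)/2; evaluating from -pi to pi: ∫_{-pi}^{pi} (4*θ - 3) sin(6*θ) dθ = (1/2 - 2*pi/3) - (1/2 + 2*pi/3) = -4*pi/3.
Hence b_6 = (1/pi)·(-4*pi/3) = -4/3.

-4/3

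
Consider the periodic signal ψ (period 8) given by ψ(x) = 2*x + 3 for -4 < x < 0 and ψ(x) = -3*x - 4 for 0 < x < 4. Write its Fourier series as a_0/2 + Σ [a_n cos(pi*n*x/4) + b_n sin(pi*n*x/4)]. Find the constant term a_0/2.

-11/2

a_0 = 1/4 ∫_{-4}^{4} ψ(x) dx = 1/4 · (-44) = -11.
So the constant term a_0/2 = -11/2.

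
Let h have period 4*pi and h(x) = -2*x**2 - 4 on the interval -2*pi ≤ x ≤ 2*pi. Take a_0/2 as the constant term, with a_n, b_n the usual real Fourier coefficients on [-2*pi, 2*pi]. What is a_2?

a_2 = (1/(2*pi)) ∫_{-2*pi}^{2*pi} h(x) cos(x) dx.
h is even and cos(x) is even, so the integrand is even and a_2 = 1/pi ∫_0^{2*pi} h(x) cos(x) dx.
Integrating by parts twice (tabular method), an antiderivative of (-2*x**2 - 4) cos(x) is -2*x**2*sin(x) - 4*x*cos(x); evaluating from 0 to 2*pi: ∫_{0}^{2*pi} (-2*x**2 - 4) cos(x) dx = (-8*pi) - (0) = -8*pi.
Hence a_2 = (1/pi)·(-8*pi) = -8.

-8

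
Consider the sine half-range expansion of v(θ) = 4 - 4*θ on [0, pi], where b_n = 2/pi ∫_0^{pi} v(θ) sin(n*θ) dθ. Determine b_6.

4/3

b_6 = 2/pi ∫_0^{pi} (4 - 4*θ) sin(6*θ) dθ.
Integrating by parts (boundary term plus one more integral), an antiderivative of (4 - 4*θ) sin(6*θ) is 2*θ*cos(6*θ)/3 - sin(6*θ)/9 - 2*cos(6*θ)/3; evaluating from 0 to pi: ∫_{0}^{pi} (4 - 4*θ) sin(6*θ) dθ = (-2/3 + 2*pi/3) - (-2/3) = 2*pi/3.
Hence b_6 = (2/pi)·(2*pi/3) = 4/3.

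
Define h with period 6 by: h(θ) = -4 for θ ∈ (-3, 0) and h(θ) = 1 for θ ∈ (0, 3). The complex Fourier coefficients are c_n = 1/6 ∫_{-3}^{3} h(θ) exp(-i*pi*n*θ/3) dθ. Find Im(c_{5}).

-1/pi

Since h is real-valued, Im(c_{5}) = -1/6 ∫_{-3}^{3} h(θ) sin(5*pi*θ/3) dθ = -b_{5}/2.
Split the integral at the breakpoints.
Directly, an antiderivative of (-4) sin(5*pi*θ/3) is 12*cos(5*pi*θ/3)/(5*pi); evaluating from -3 to 0: ∫_{-3}^{0} (-4) sin(5*pi*θ/3) dθ = (12/(5*pi)) - (-12/(5*pi)) = 24/(5*pi).
Directly, an antiderivative of (1) sin(5*pi*θ/3) is -3*cos(5*pi*θ/3)/(5*pi); evaluating from 0 to 3: ∫_{0}^{3} (1) sin(5*pi*θ/3) dθ = (3/(5*pi)) - (-3/(5*pi)) = 6/(5*pi).
So ∫_{-3}^{3} h(θ) sin(5*pi*θ/3) dθ = 6/pi.
Hence Im(c_{5}) = (-1/6)·(6/pi) = -1/pi.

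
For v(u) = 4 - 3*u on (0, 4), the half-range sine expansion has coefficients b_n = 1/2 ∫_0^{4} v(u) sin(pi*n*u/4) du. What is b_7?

-8/(7*pi)

b_7 = 1/2 ∫_0^{4} (4 - 3*u) sin(7*pi*u/4) du.
Integrating by parts (boundary term plus one more integral), an antiderivative of (4 - 3*u) sin(7*pi*u/4) is 12*u*cos(7*pi*u/4)/(7*pi) - 48*sin(7*pi*u/4)/(49*pi**2) - 16*cos(7*pi*u/4)/(7*pi); evaluating from 0 to 4: ∫_{0}^{4} (4 - 3*u) sin(7*pi*u/4) du = (-32/(7*pi)) - (-16/(7*pi)) = -16/(7*pi).
Hence b_7 = (1/2)·(-16/(7*pi)) = -8/(7*pi).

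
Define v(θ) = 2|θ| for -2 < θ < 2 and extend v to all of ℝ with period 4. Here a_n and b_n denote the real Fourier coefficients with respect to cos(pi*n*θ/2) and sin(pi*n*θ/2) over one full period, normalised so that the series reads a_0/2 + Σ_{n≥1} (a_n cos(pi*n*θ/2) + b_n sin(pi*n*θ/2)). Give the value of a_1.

-16/pi**2

a_1 = 1/2 ∫_{-2}^{2} v(θ) cos(pi*θ/2) dθ.
v is even and cos(pi*θ/2) is even, so the integrand is even and a_1 = ∫_0^{2} v(θ) cos(pi*θ/2) dθ.
Integrating by parts (boundary term plus one more integral), an antiderivative of (2*θ) cos(pi*θ/2) is 4*θ*sin(pi*θ/2)/pi + 8*cos(pi*θ/2)/pi**2; evaluating from 0 to 2: ∫_{0}^{2} (2*θ) cos(pi*θ/2) dθ = (-8/pi**2) - (8/pi**2) = -16/pi**2.
Hence a_1 = -16/pi**2.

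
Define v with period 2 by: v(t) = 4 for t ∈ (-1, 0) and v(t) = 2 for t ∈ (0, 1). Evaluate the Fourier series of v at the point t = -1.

At t = -1 the one-sided limits are v(-1^-) = 2 and v(-1^+) = 4.
By Dirichlet's theorem the series converges to their average, [(2) + (4)]/2 = 3.

3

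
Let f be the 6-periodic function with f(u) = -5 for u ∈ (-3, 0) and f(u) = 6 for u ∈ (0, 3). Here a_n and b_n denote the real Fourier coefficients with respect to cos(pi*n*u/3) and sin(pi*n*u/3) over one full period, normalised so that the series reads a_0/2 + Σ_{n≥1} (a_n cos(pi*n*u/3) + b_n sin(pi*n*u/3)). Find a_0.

a_0 = 1/3 ∫_{-3}^{3} f(u) du = 1/3 · (3) = 1.

1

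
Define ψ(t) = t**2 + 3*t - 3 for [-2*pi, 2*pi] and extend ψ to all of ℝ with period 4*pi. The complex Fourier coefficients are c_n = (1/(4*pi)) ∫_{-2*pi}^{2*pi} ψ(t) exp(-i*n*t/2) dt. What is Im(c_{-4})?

Since ψ is real-valued, Im(c_{-4}) = -(1/(4*pi)) ∫_{-2*pi}^{2*pi} ψ(t) sin(-2*t) dt = b_{4}/2.
Integrating by parts twice (tabular method), an antiderivative of (t**2 + 3*t - 3) sin(-2*t) is t**2*cos(2*t)/2 - t*sin(2*t)/2 + 3*t*cos(2*t)/2 - 3*sin(2*t)/4 - 7*cos(2*t)/4; evaluating from -2*pi to 2*pi: ∫_{-2*pi}^{2*pi} (t**2 + 3*t - 3) sin(-2*t) dt = (-7/4 + 3*pi + 2*pi**2) - (-3*pi - 7/4 + 2*pi**2) = 6*pi.
Hence Im(c_{-4}) = (-1/(4*pi))·(6*pi) = -3/2.

-3/2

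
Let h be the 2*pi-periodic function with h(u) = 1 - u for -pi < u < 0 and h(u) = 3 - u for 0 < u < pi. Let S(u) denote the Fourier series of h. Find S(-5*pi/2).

1 + pi/2

u = -5*pi/2 differs from u = -pi/2 by -1 full period(s), and the series is 2*pi-periodic.
h is continuous at u = -pi/2 with value 1 + pi/2, so the series converges to 1 + pi/2 there.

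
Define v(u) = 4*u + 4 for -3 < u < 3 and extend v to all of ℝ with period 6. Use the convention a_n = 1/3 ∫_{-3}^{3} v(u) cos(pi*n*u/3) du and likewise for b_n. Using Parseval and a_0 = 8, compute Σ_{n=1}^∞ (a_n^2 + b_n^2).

Parseval: a_0^2/2 + Σ_{n≥1} (a_n^2+b_n^2) = 1/3 ∫_{-3}^{3} v(u)^2 du = 128.
Subtract a_0^2/2 = 32: Σ (a_n^2+b_n^2) = 96.

96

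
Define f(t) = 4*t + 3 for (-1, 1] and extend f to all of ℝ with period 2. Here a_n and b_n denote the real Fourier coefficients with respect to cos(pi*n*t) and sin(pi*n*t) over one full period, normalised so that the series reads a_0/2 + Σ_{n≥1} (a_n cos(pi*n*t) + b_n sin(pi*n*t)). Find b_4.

-2/pi

b_4 = ∫_{-1}^{1} f(t) sin(4*pi*t) dt.
Integrating by parts (boundary term plus one more integral), an antiderivative of (4*t + 3) sin(4*pi*t) is -t*cos(4*pi*t)/pi + sin(4*pi*t)/(4*pi**2) - 3*cos(4*pi*t)/(4*pi); evaluating from -1 to 1: ∫_{-1}^{1} (4*t + 3) sin(4*pi*t) dt = (-7/(4*pi)) - (1/(4*pi)) = -2/pi.
Hence b_4 = -2/pi.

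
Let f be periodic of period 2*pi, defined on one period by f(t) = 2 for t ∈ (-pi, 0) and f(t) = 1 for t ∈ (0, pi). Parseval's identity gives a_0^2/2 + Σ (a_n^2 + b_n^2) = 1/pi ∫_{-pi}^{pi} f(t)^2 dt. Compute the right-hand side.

5

1/pi ∫_{-pi}^{pi} f(t)^2 dt = 1/pi · (5*pi) = 5.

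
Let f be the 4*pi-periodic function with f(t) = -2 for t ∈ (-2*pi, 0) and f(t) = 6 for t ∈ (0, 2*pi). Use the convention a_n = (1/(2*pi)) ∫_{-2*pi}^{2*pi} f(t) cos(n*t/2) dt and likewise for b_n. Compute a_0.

4

a_0 = (1/(2*pi)) ∫_{-2*pi}^{2*pi} f(t) dt = (1/(2*pi)) · (8*pi) = 4.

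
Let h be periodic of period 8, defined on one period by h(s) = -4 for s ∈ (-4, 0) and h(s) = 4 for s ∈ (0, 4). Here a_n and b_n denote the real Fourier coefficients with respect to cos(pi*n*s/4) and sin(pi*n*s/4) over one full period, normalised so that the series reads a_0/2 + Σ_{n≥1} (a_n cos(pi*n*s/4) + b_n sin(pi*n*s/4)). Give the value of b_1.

16/pi

b_1 = 1/4 ∫_{-4}^{4} h(s) sin(pi*s/4) ds.
h is odd and sin(pi*s/4) is odd, so the integrand is even and b_1 = 1/2 ∫_0^{4} h(s) sin(pi*s/4) ds.
Directly, an antiderivative of (4) sin(pi*s/4) is -16*cos(pi*s/4)/pi; evaluating from 0 to 4: ∫_{0}^{4} (4) sin(pi*s/4) ds = (16/pi) - (-16/pi) = 32/pi.
Hence b_1 = (1/2)·(32/pi) = 16/pi.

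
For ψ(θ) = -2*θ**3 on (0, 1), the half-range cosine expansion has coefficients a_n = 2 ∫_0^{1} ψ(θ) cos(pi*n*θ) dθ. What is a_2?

-3/pi**2

a_2 = 2 ∫_0^{1} (-2*θ**3) cos(2*pi*θ) dθ.
Integrating by parts three times (tabular method), an antiderivative of (-2*θ**3) cos(2*pi*θ) is -θ**3*sin(2*pi*θ)/pi - 3*θ**2*cos(2*pi*θ)/(2*pi**2) + 3*θ*sin(2*pi*θ)/(2*pi**3) + 3*cos(2*pi*θ)/(4*pi**4); evaluating from 0 to 1: ∫_{0}^{1} (-2*θ**3) cos(2*pi*θ) dθ = (3*(1 - 2*pi**2)/(4*pi**4)) - (3/(4*pi**4)) = -3/(2*pi**2).
Hence a_2 = 2·(-3/(2*pi**2)) = -3/pi**2.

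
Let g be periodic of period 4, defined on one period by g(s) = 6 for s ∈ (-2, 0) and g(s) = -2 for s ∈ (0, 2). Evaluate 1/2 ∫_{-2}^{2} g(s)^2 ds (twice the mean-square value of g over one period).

1/2 ∫_{-2}^{2} g(s)^2 ds = 1/2 · (80) = 40.

40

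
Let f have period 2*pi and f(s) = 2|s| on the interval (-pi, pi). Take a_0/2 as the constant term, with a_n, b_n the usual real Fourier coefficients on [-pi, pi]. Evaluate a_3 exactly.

-8/(9*pi)

a_3 = 1/pi ∫_{-pi}^{pi} f(s) cos(3*s) ds.
f is even and cos(3*s) is even, so the integrand is even and a_3 = 2/pi ∫_0^{pi} f(s) cos(3*s) ds.
Integrating by parts (boundary term plus one more integral), an antiderivative of (2*s) cos(3*s) is 2*s*sin(3*s)/3 + 2*cos(3*s)/9; evaluating from 0 to pi: ∫_{0}^{pi} (2*s) cos(3*s) ds = (-2/9) - (2/9) = -4/9.
Hence a_3 = (2/pi)·(-4/9) = -8/(9*pi).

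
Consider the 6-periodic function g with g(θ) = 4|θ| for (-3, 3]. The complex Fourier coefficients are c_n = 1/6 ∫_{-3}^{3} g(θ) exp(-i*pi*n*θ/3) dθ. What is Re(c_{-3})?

Since g is real-valued, Re(c_{-3}) = 1/6 ∫_{-3}^{3} g(θ) cos(-pi*θ) dθ = a_{3}/2.
g is even and cos(-pi*θ) is even, so the integrand is even: ∫_{-3}^{3} g(θ) cos(-pi*θ) dθ = 2∫_0^{3} g(θ) cos(-pi*θ) dθ.
Integrating by parts (boundary term plus one more integral), an antiderivative of (4*θ) cos(-pi*θ) is 4*θ*sin(pi*θ)/pi + 4*cos(pi*θ)/pi**2; evaluating from 0 to 3: ∫_{0}^{3} (4*θ) cos(-pi*θ) dθ = (-4/pi**2) - (4/pi**2) = -8/pi**2.
So ∫_{-3}^{3} g(θ) cos(-pi*θ) dθ = -16/pi**2.
Hence Re(c_{-3}) = (1/6)·(-16/pi**2) = -8/(3*pi**2).

-8/(3*pi**2)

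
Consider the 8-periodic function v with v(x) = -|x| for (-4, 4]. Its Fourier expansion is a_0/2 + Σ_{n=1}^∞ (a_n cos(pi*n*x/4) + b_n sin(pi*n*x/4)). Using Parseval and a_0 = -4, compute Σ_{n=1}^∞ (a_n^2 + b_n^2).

8/3

Parseval: a_0^2/2 + Σ_{n≥1} (a_n^2+b_n^2) = 1/4 ∫_{-4}^{4} v(x)^2 dx = 32/3.
Subtract a_0^2/2 = 8: Σ (a_n^2+b_n^2) = 8/3.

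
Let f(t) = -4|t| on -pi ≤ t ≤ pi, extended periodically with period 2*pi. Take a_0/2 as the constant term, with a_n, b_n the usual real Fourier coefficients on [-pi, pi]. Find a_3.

a_3 = 1/pi ∫_{-pi}^{pi} f(t) cos(3*t) dt.
f is even and cos(3*t) is even, so the integrand is even and a_3 = 2/pi ∫_0^{pi} f(t) cos(3*t) dt.
Integrating by parts (boundary term plus one more integral), an antiderivative of (-4*t) cos(3*t) is -4*t*sin(3*t)/3 - 4*cos(3*t)/9; evaluating from 0 to pi: ∫_{0}^{pi} (-4*t) cos(3*t) dt = (4/9) - (-4/9) = 8/9.
Hence a_3 = (2/pi)·(8/9) = 16/(9*pi).

16/(9*pi)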